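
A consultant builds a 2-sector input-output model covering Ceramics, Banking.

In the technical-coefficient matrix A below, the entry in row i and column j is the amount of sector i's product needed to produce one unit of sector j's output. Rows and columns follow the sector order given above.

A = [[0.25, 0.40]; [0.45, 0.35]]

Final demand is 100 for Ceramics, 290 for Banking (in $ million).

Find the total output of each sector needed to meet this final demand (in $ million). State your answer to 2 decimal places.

x_C = 588.62, x_B = 853.66

I − A =
  [   0.75    -0.40]
  [  -0.45     0.65]
det(I−A) = (0.75)(0.65) − (-0.40)(-0.45) = 0.3075
adj(I−A) = [[0.65, 0.40], [0.45, 0.75]]
(I − A)⁻¹ = adj(I−A) / det(I−A) ≈
  [   2.1138     1.3008]
  [   1.4634     2.4390]
x = (I − A)⁻¹ d = adj(I−A)·d / det(I−A), with det(I−A) = 0.3075:
  x_C = (0.65·100 + 0.40·290) / 0.3075 = 181.00 / 0.3075 ≈ 588.62
  x_B = (0.45·100 + 0.75·290) / 0.3075 = 262.50 / 0.3075 ≈ 853.66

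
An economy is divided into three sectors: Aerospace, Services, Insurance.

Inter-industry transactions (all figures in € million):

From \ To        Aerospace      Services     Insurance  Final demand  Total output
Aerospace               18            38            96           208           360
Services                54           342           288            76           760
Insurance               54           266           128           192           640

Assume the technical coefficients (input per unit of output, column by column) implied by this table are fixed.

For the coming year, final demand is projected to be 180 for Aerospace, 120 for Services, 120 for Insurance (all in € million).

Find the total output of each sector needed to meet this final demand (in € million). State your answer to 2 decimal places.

Technical coefficients a_ij = z_ij / X_j:
  a_11 = 18/360 = 0.05, a_21 = 54/360 = 0.15, a_31 = 54/360 = 0.15
  a_12 = 38/760 = 0.05, a_22 = 342/760 = 0.45, a_32 = 266/760 = 0.35
  a_13 = 96/640 = 0.15, a_23 = 288/640 = 0.45, a_33 = 128/640 = 0.20
I − A =
  [   0.95    -0.05    -0.15]
  [  -0.15     0.55    -0.45]
  [  -0.15    -0.35     0.80]
Cofactors of I−A, C_ij = (−1)^(i+j)·(minor ij) (rows/columns in the sector order above):
  C_11 = (0.55)(0.80) − (-0.45)(-0.35) = 0.2825
  C_12 = −[(-0.15)(0.80) − (-0.45)(-0.15)] = 0.1875
  C_13 = (-0.15)(-0.35) − (0.55)(-0.15) = 0.1350
  C_21 = −[(-0.05)(0.80) − (-0.15)(-0.35)] = 0.0925
  C_22 = (0.95)(0.80) − (-0.15)(-0.15) = 0.7375
  C_23 = −[(0.95)(-0.35) − (-0.05)(-0.15)] = 0.3400
  C_31 = (-0.05)(-0.45) − (-0.15)(0.55) = 0.1050
  C_32 = −[(0.95)(-0.45) − (-0.15)(-0.15)] = 0.4500
  C_33 = (0.95)(0.55) − (-0.05)(-0.15) = 0.5150
det(I−A) = Σ_j (I−A)_1j·C_1j = (0.95)(0.2825) + (-0.05)(0.1875) + (-0.15)(0.1350) = 0.23875
adj(I−A) = Cᵀ =
  [ 0.2825   0.0925   0.1050]
  [ 0.1875   0.7375   0.4500]
  [ 0.1350   0.3400   0.5150]
(I − A)⁻¹ = adj(I−A) / det(I−A) ≈
  [   1.1832     0.3874     0.4398]
  [   0.7853     3.0890     1.8848]
  [   0.5654     1.4241     2.1571]
x = (I − A)⁻¹ d = adj(I−A)·d / det(I−A), with det(I−A) = 0.23875:
  x_1 = (0.2825·180 + 0.0925·120 + 0.1050·120) / 0.23875 = 74.55 / 0.23875 ≈ 312.25
  x_2 = (0.1875·180 + 0.7375·120 + 0.4500·120) / 0.23875 = 176.25 / 0.23875 ≈ 738.22
  x_3 = (0.1350·180 + 0.3400·120 + 0.5150·120) / 0.23875 = 126.90 / 0.23875 ≈ 531.52

x_1 = 312.25, x_2 = 738.22, x_3 = 531.52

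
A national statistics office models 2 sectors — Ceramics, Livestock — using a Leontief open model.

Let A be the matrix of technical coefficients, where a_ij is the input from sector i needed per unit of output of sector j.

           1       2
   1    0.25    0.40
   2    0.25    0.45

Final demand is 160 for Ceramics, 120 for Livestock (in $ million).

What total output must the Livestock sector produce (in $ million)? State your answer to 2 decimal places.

x_2 = 416.00

I − A =
  [   0.75    -0.40]
  [  -0.25     0.55]
det(I−A) = (0.75)(0.55) − (-0.40)(-0.25) = 0.3125
adj(I−A) = [[0.55, 0.40], [0.25, 0.75]]
(I − A)⁻¹ = adj(I−A) / det(I−A) ≈
  [   1.7600     1.2800]
  [   0.8000     2.4000]
x = (I − A)⁻¹ d = adj(I−A)·d / det(I−A), with det(I−A) = 0.3125:
  x_1 = (0.55·160 + 0.40·120) / 0.3125 = 136.00 / 0.3125 = 435.20
  x_2 = (0.25·160 + 0.75·120) / 0.3125 = 130.00 / 0.3125 = 416.00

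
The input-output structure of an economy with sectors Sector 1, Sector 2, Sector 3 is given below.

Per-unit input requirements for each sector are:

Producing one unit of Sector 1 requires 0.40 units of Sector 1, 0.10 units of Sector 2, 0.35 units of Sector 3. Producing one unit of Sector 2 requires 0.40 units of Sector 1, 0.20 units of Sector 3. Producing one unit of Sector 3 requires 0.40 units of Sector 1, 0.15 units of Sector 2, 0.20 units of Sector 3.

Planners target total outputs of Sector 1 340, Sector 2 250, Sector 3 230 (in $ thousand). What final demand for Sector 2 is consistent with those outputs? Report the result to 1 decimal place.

d_2 = 181.5

I − A =
  [   0.60    -0.40    -0.40]
  [  -0.10     1.00    -0.15]
  [  -0.35    -0.20     0.80]
d = (I − A) x:
  d_1 = (+0.60)·340 + (-0.40)·250 + (-0.40)·230 = 12.0
  d_2 = (-0.10)·340 + (+1.00)·250 + (-0.15)·230 = 181.5
  d_3 = (-0.35)·340 + (-0.20)·250 + (+0.80)·230 = 15.0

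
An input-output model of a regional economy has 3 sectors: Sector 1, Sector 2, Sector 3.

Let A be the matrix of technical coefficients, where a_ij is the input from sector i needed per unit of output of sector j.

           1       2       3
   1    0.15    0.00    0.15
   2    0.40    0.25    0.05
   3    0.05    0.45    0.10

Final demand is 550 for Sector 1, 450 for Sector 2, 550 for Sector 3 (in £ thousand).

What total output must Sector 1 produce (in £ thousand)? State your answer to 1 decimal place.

x_1 = 864.2

I − A =
  [   0.85     0.00    -0.15]
  [  -0.40     0.75    -0.05]
  [  -0.05    -0.45     0.90]
Cofactors of I−A, C_ij = (−1)^(i+j)·(minor ij) (rows/columns in the sector order above):
  C_11 = (0.75)(0.90) − (-0.05)(-0.45) = 0.6525
  C_12 = −[(-0.40)(0.90) − (-0.05)(-0.05)] = 0.3625
  C_13 = (-0.40)(-0.45) − (0.75)(-0.05) = 0.2175
  C_21 = −[(0.00)(0.90) − (-0.15)(-0.45)] = 0.0675
  C_22 = (0.85)(0.90) − (-0.15)(-0.05) = 0.7575
  C_23 = −[(0.85)(-0.45) − (0.00)(-0.05)] = 0.3825
  C_31 = (0.00)(-0.05) − (-0.15)(0.75) = 0.1125
  C_32 = −[(0.85)(-0.05) − (-0.15)(-0.40)] = 0.1025
  C_33 = (0.85)(0.75) − (0.00)(-0.40) = 0.6375
det(I−A) = Σ_j (I−A)_1j·C_1j = (0.85)(0.6525) + (0.00)(0.3625) + (-0.15)(0.2175) = 0.5220
adj(I−A) = Cᵀ =
  [ 0.6525   0.0675   0.1125]
  [ 0.3625   0.7575   0.1025]
  [ 0.2175   0.3825   0.6375]
(I − A)⁻¹ = adj(I−A) / det(I−A) ≈
  [   1.2500     0.1293     0.2155]
  [   0.6944     1.4511     0.1964]
  [   0.4167     0.7328     1.2213]
x = (I − A)⁻¹ d = adj(I−A)·d / det(I−A), with det(I−A) = 0.5220:
  x_1 = (0.6525·550 + 0.0675·450 + 0.1125·550) / 0.5220 = 451.125 / 0.5220 ≈ 864.2
  x_2 = (0.3625·550 + 0.7575·450 + 0.1025·550) / 0.5220 = 596.625 / 0.5220 ≈ 1143.0
  x_3 = (0.2175·550 + 0.3825·450 + 0.6375·550) / 0.5220 = 642.375 / 0.5220 ≈ 1230.6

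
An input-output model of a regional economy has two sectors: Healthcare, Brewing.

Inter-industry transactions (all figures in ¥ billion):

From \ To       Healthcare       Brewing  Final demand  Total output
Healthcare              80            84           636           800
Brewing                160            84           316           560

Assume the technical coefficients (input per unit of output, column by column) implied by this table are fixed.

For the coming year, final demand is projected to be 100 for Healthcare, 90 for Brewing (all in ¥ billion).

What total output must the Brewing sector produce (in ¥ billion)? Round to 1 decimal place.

x_2 = 137.4

Technical coefficients a_ij = z_ij / X_j:
  a_11 = 80/800 = 0.10, a_21 = 160/800 = 0.20
  a_12 = 84/560 = 0.15, a_22 = 84/560 = 0.15
I − A =
  [   0.90    -0.15]
  [  -0.20     0.85]
det(I−A) = (0.90)(0.85) − (-0.15)(-0.20) = 0.7350
adj(I−A) = [[0.85, 0.15], [0.20, 0.90]]
(I − A)⁻¹ = adj(I−A) / det(I−A) ≈
  [   1.1565     0.2041]
  [   0.2721     1.2245]
x = (I − A)⁻¹ d = adj(I−A)·d / det(I−A), with det(I−A) = 0.7350:
  x_1 = (0.85·100 + 0.15·90) / 0.7350 = 98.50 / 0.7350 ≈ 134.0
  x_2 = (0.20·100 + 0.90·90) / 0.7350 = 101.00 / 0.7350 ≈ 137.4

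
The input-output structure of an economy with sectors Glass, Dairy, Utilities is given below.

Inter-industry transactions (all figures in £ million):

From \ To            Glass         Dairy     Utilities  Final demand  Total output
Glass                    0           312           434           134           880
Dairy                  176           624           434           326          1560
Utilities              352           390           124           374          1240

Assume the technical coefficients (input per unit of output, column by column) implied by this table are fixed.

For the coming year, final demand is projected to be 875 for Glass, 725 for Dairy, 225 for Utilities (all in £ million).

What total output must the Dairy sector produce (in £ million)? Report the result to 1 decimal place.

x_D = 3224.7

Technical coefficients a_ij = z_ij / X_j:
  a_GG = 0/880 = 0.00, a_DG = 176/880 = 0.20, a_UG = 352/880 = 0.40
  a_GD = 312/1560 = 0.20, a_DD = 624/1560 = 0.40, a_UD = 390/1560 = 0.25
  a_GU = 434/1240 = 0.35, a_DU = 434/1240 = 0.35, a_UU = 124/1240 = 0.10
I − A =
  [   1.00    -0.20    -0.35]
  [  -0.20     0.60    -0.35]
  [  -0.40    -0.25     0.90]
Cofactors of I−A, C_ij = (−1)^(i+j)·(minor ij) (rows/columns in the sector order above):
  C_11 = (0.60)(0.90) − (-0.35)(-0.25) = 0.4525
  C_12 = −[(-0.20)(0.90) − (-0.35)(-0.40)] = 0.3200
  C_13 = (-0.20)(-0.25) − (0.60)(-0.40) = 0.2900
  C_21 = −[(-0.20)(0.90) − (-0.35)(-0.25)] = 0.2675
  C_22 = (1.00)(0.90) − (-0.35)(-0.40) = 0.7600
  C_23 = −[(1.00)(-0.25) − (-0.20)(-0.40)] = 0.3300
  C_31 = (-0.20)(-0.35) − (-0.35)(0.60) = 0.2800
  C_32 = −[(1.00)(-0.35) − (-0.35)(-0.20)] = 0.4200
  C_33 = (1.00)(0.60) − (-0.20)(-0.20) = 0.5600
det(I−A) = Σ_j (I−A)_1j·C_1j = (1.00)(0.4525) + (-0.20)(0.3200) + (-0.35)(0.2900) = 0.2870
adj(I−A) = Cᵀ =
  [ 0.4525   0.2675   0.2800]
  [ 0.3200   0.7600   0.4200]
  [ 0.2900   0.3300   0.5600]
(I − A)⁻¹ = adj(I−A) / det(I−A) ≈
  [   1.5767     0.9321     0.9756]
  [   1.1150     2.6481     1.4634]
  [   1.0105     1.1498     1.9512]
x = (I − A)⁻¹ d = adj(I−A)·d / det(I−A), with det(I−A) = 0.2870:
  x_G = (0.4525·875 + 0.2675·725 + 0.2800·225) / 0.2870 = 652.875 / 0.2870 ≈ 2274.8
  x_D = (0.3200·875 + 0.7600·725 + 0.4200·225) / 0.2870 = 925.50 / 0.2870 ≈ 3224.7
  x_U = (0.2900·875 + 0.3300·725 + 0.5600·225) / 0.2870 = 619.00 / 0.2870 ≈ 2156.8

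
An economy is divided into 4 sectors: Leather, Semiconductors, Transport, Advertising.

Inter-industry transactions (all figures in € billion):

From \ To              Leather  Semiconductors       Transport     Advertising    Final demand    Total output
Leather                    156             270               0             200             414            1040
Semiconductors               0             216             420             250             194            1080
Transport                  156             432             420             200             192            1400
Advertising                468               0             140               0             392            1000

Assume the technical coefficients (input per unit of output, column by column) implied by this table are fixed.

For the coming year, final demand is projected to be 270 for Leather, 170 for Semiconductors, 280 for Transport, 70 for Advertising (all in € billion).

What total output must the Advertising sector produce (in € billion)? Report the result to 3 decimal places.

x_A = 480.647

Technical coefficients a_ij = z_ij / X_j:
  a_LL = 156/1040 = 0.15, a_SL = 0/1040 = 0.00, a_TL = 156/1040 = 0.15, a_AL = 468/1040 = 0.45
  a_LS = 270/1080 = 0.25, a_SS = 216/1080 = 0.20, a_TS = 432/1080 = 0.40, a_AS = 0/1080 = 0.00
  a_LT = 0/1400 = 0.00, a_ST = 420/1400 = 0.30, a_TT = 420/1400 = 0.30, a_AT = 140/1400 = 0.10
  a_LA = 200/1000 = 0.20, a_SA = 250/1000 = 0.25, a_TA = 200/1000 = 0.20, a_AA = 0/1000 = 0.00
I − A =
  [   0.85    -0.25     0.00    -0.20]
  [   0.00     0.80    -0.30    -0.25]
  [  -0.15    -0.40     0.70    -0.20]
  [  -0.45     0.00    -0.10     1.00]
Compute the cofactors C_ij = (−1)^(i+j)·(3×3 minor ij) of I−A; the adjugate is their transpose:
adj(I−A) = Cᵀ =
  [ 0.414000   0.178000   0.097250   0.146750]
  [ 0.154500   0.512000   0.249250   0.208750]
  [ 0.237000   0.364000   0.579875   0.254375]
  [ 0.210000   0.116500   0.101750   0.362750]
det(I−A) = Σ_j (I−A)_1j·C_1j = (0.85)(0.414000) + (-0.25)(0.154500) + (0.00)(0.237000) + (-0.20)(0.210000) = 0.271275
(I − A)⁻¹ = adj(I−A) / det(I−A) ≈
  [   1.5261     0.6562     0.3585     0.5410]
  [   0.5695     1.8874     0.9188     0.7695]
  [   0.8737     1.3418     2.1376     0.9377]
  [   0.7741     0.4295     0.3751     1.3372]
x = (I − A)⁻¹ d = adj(I−A)·d / det(I−A), with det(I−A) = 0.271275:
  x_L = (0.414000·270 + 0.178000·170 + 0.097250·280 + 0.146750·70) / 0.271275 = 179.5425 / 0.271275 ≈ 661.847
  x_S = (0.154500·270 + 0.512000·170 + 0.249250·280 + 0.208750·70) / 0.271275 = 213.1575 / 0.271275 ≈ 785.762
  x_T = (0.237000·270 + 0.364000·170 + 0.579875·280 + 0.254375·70) / 0.271275 = 306.04125 / 0.271275 ≈ 1128.159
  x_A = (0.210000·270 + 0.116500·170 + 0.101750·280 + 0.362750·70) / 0.271275 = 130.3875 / 0.271275 ≈ 480.647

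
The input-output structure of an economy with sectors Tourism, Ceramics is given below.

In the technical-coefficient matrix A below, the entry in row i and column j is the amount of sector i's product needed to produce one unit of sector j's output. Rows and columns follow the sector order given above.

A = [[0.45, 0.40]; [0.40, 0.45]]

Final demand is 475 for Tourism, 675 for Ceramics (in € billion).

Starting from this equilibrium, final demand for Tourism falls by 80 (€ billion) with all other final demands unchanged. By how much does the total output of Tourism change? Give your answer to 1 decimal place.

Δx_T = -308.8

I − A =
  [   0.55    -0.40]
  [  -0.40     0.55]
det(I−A) = (0.55)(0.55) − (-0.40)(-0.40) = 0.1425
adj(I−A) = [[0.55, 0.40], [0.40, 0.55]]
(I − A)⁻¹ = adj(I−A) / det(I−A) ≈
  [   3.8596     2.8070]
  [   2.8070     3.8596]
Δx = (I − A)⁻¹ Δd with Δd having -80 in the Tourism component and 0 elsewhere.
So Δx_T = L_TT · (-80), where L_TT = adj(I−A)_TT / det(I−A) = 0.55 / 0.1425.
Δx_T = 0.55 × (-80) / 0.1425 = -44.00 / 0.1425 ≈ -308.8.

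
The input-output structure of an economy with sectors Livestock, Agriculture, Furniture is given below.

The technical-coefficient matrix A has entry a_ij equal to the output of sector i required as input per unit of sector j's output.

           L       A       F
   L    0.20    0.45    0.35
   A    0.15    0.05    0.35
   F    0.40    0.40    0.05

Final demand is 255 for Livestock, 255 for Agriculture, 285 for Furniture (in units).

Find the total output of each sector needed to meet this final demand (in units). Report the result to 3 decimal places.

I − A =
  [   0.80    -0.45    -0.35]
  [  -0.15     0.95    -0.35]
  [  -0.40    -0.40     0.95]
Cofactors of I−A, C_ij = (−1)^(i+j)·(minor ij) (rows/columns in the sector order above):
  C_11 = (0.95)(0.95) − (-0.35)(-0.40) = 0.7625
  C_12 = −[(-0.15)(0.95) − (-0.35)(-0.40)] = 0.2825
  C_13 = (-0.15)(-0.40) − (0.95)(-0.40) = 0.4400
  C_21 = −[(-0.45)(0.95) − (-0.35)(-0.40)] = 0.5675
  C_22 = (0.80)(0.95) − (-0.35)(-0.40) = 0.6200
  C_23 = −[(0.80)(-0.40) − (-0.45)(-0.40)] = 0.5000
  C_31 = (-0.45)(-0.35) − (-0.35)(0.95) = 0.4900
  C_32 = −[(0.80)(-0.35) − (-0.35)(-0.15)] = 0.3325
  C_33 = (0.80)(0.95) − (-0.45)(-0.15) = 0.6925
det(I−A) = Σ_j (I−A)_1j·C_1j = (0.80)(0.7625) + (-0.45)(0.2825) + (-0.35)(0.4400) = 0.328875
adj(I−A) = Cᵀ =
  [ 0.7625   0.5675   0.4900]
  [ 0.2825   0.6200   0.3325]
  [ 0.4400   0.5000   0.6925]
(I − A)⁻¹ = adj(I−A) / det(I−A) ≈
  [   2.3185     1.7256     1.4899]
  [   0.8590     1.8852     1.0110]
  [   1.3379     1.5203     2.1057]
x = (I − A)⁻¹ d = adj(I−A)·d / det(I−A), with det(I−A) = 0.328875:
  x_L = (0.7625·255 + 0.5675·255 + 0.4900·285) / 0.328875 = 478.80 / 0.328875 ≈ 1455.872
  x_A = (0.2825·255 + 0.6200·255 + 0.3325·285) / 0.328875 = 324.90 / 0.328875 ≈ 987.913
  x_F = (0.4400·255 + 0.5000·255 + 0.6925·285) / 0.328875 = 437.0625 / 0.328875 ≈ 1328.962

x_L = 1455.872, x_A = 987.913, x_F = 1328.962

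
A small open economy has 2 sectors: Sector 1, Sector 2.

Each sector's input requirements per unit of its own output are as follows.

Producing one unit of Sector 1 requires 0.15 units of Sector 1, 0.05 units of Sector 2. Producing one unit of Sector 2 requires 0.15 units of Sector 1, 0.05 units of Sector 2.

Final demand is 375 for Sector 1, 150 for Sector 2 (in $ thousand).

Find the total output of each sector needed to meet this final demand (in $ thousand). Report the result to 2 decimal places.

I − A =
  [   0.85    -0.15]
  [  -0.05     0.95]
det(I−A) = (0.85)(0.95) − (-0.15)(-0.05) = 0.8000
adj(I−A) = [[0.95, 0.15], [0.05, 0.85]]
(I − A)⁻¹ = adj(I−A) / det(I−A) ≈
  [   1.1875     0.1875]
  [   0.0625     1.0625]
x = (I − A)⁻¹ d = adj(I−A)·d / det(I−A), with det(I−A) = 0.8000:
  x_1 = (0.95·375 + 0.15·150) / 0.8000 = 378.75 / 0.8000 ≈ 473.44
  x_2 = (0.05·375 + 0.85·150) / 0.8000 = 146.25 / 0.8000 ≈ 182.81

x_1 = 473.44, x_2 = 182.81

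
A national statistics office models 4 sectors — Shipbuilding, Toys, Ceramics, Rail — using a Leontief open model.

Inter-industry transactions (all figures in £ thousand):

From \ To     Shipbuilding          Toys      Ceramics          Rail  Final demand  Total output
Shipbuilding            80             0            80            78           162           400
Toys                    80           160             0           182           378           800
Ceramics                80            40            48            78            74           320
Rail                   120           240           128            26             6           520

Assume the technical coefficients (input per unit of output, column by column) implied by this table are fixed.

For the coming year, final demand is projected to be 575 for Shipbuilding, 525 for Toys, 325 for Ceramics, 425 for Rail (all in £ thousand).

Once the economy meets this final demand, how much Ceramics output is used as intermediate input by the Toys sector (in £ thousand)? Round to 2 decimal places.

z_32 = 95.35

Technical coefficients a_ij = z_ij / X_j:
  a_11 = 80/400 = 0.20, a_21 = 80/400 = 0.20, a_31 = 80/400 = 0.20, a_41 = 120/400 = 0.30
  a_12 = 0/800 = 0.00, a_22 = 160/800 = 0.20, a_32 = 40/800 = 0.05, a_42 = 240/800 = 0.30
  a_13 = 80/320 = 0.25, a_23 = 0/320 = 0.00, a_33 = 48/320 = 0.15, a_43 = 128/320 = 0.40
  a_14 = 78/520 = 0.15, a_24 = 182/520 = 0.35, a_34 = 78/520 = 0.15, a_44 = 26/520 = 0.05
I − A =
  [   0.80     0.00    -0.25    -0.15]
  [  -0.20     0.80     0.00    -0.35]
  [  -0.20    -0.05     0.85    -0.15]
  [  -0.30    -0.30    -0.40     0.95]
Compute the cofactors C_ij = (−1)^(i+j)·(3×3 minor ij) of I−A; the adjugate is their transpose:
adj(I−A) = Cᵀ =
  [ 0.501750   0.064375   0.211750   0.136375]
  [ 0.266750   0.489000   0.197750   0.253500]
  [ 0.190750   0.080750   0.479000   0.135500]
  [ 0.323000   0.208750   0.331000   0.501500]
det(I−A) = Σ_j (I−A)_1j·C_1j = (0.80)(0.501750) + (0.00)(0.266750) + (-0.25)(0.190750) + (-0.15)(0.323000) = 0.3052625
(I − A)⁻¹ = adj(I−A) / det(I−A) ≈
  [   1.6437     0.2109     0.6937     0.4467]
  [   0.8738     1.6019     0.6478     0.8304]
  [   0.6249     0.2645     1.5691     0.4439]
  [   1.0581     0.6838     1.0843     1.6428]
First solve x = (I − A)⁻¹ d = adj(I−A)·d / det(I−A); in particular x_2 = (0.266750·575 + 0.489000·525 + 0.197750·325 + 0.253500·425) / 0.3052625 = 582.1125 / 0.3052625 ≈ 1906.9244.
Intermediate flow from 3 to 2: z_32 = a_32 · x_2 = 0.05 × 582.1125 / 0.3052625 = 29.105625 / 0.3052625 ≈ 95.35.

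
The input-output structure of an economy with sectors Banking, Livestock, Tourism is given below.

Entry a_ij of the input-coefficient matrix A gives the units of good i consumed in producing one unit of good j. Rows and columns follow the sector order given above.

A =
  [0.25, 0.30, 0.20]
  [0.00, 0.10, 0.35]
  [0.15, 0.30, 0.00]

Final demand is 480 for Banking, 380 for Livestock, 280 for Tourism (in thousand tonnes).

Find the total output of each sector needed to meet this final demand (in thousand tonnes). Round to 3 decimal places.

x_1 = 1080.759, x_2 = 672.629, x_3 = 643.902

I − A =
  [   0.75    -0.30    -0.20]
  [   0.00     0.90    -0.35]
  [  -0.15    -0.30     1.00]
Cofactors of I−A, C_ij = (−1)^(i+j)·(minor ij) (rows/columns in the sector order above):
  C_11 = (0.90)(1.00) − (-0.35)(-0.30) = 0.7950
  C_12 = −[(0.00)(1.00) − (-0.35)(-0.15)] = 0.0525
  C_13 = (0.00)(-0.30) − (0.90)(-0.15) = 0.1350
  C_21 = −[(-0.30)(1.00) − (-0.20)(-0.30)] = 0.3600
  C_22 = (0.75)(1.00) − (-0.20)(-0.15) = 0.7200
  C_23 = −[(0.75)(-0.30) − (-0.30)(-0.15)] = 0.2700
  C_31 = (-0.30)(-0.35) − (-0.20)(0.90) = 0.2850
  C_32 = −[(0.75)(-0.35) − (-0.20)(0.00)] = 0.2625
  C_33 = (0.75)(0.90) − (-0.30)(0.00) = 0.6750
det(I−A) = Σ_j (I−A)_1j·C_1j = (0.75)(0.7950) + (-0.30)(0.0525) + (-0.20)(0.1350) = 0.5535
adj(I−A) = Cᵀ =
  [ 0.7950   0.3600   0.2850]
  [ 0.0525   0.7200   0.2625]
  [ 0.1350   0.2700   0.6750]
(I − A)⁻¹ = adj(I−A) / det(I−A) ≈
  [   1.4363     0.6504     0.5149]
  [   0.0949     1.3008     0.4743]
  [   0.2439     0.4878     1.2195]
x = (I − A)⁻¹ d = adj(I−A)·d / det(I−A), with det(I−A) = 0.5535:
  x_1 = (0.7950·480 + 0.3600·380 + 0.2850·280) / 0.5535 = 598.20 / 0.5535 ≈ 1080.759
  x_2 = (0.0525·480 + 0.7200·380 + 0.2625·280) / 0.5535 = 372.30 / 0.5535 ≈ 672.629
  x_3 = (0.1350·480 + 0.2700·380 + 0.6750·280) / 0.5535 = 356.40 / 0.5535 ≈ 643.902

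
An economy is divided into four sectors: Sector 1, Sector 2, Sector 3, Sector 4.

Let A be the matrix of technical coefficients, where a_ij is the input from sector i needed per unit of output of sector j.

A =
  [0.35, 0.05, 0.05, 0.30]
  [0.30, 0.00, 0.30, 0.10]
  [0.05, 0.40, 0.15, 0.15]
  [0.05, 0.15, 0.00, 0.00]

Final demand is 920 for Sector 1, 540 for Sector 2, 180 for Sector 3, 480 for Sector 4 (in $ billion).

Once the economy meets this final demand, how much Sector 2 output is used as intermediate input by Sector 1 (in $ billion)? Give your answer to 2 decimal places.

I − A =
  [   0.65    -0.05    -0.05    -0.30]
  [  -0.30     1.00    -0.30    -0.10]
  [  -0.05    -0.40     0.85    -0.15]
  [  -0.05    -0.15     0.00     1.00]
Compute the cofactors C_ij = (−1)^(i+j)·(3×3 minor ij) of I−A; the adjugate is their transpose:
adj(I−A) = Cᵀ =
  [ 0.710500   0.101875   0.077750   0.235000]
  [ 0.276500   0.536875   0.205750   0.167500]
  [ 0.185500   0.273750   0.596500   0.172500]
  [ 0.077000   0.085625   0.034750   0.452500]
det(I−A) = Σ_j (I−A)_1j·C_1j = (0.65)(0.710500) + (-0.05)(0.276500) + (-0.05)(0.185500) + (-0.30)(0.077000) = 0.415625
(I − A)⁻¹ = adj(I−A) / det(I−A) ≈
  [   1.7095     0.2451     0.1871     0.5654]
  [   0.6653     1.2917     0.4950     0.4030]
  [   0.4463     0.6586     1.4352     0.4150]
  [   0.1853     0.2060     0.0836     1.0887]
First solve x = (I − A)⁻¹ d = adj(I−A)·d / det(I−A); in particular x_1 = (0.710500·920 + 0.101875·540 + 0.077750·180 + 0.235000·480) / 0.415625 = 835.4675 / 0.415625 ≈ 2010.1474.
Intermediate flow from 2 to 1: z_21 = a_21 · x_1 = 0.30 × 835.4675 / 0.415625 = 250.64025 / 0.415625 ≈ 603.04.

z_21 = 603.04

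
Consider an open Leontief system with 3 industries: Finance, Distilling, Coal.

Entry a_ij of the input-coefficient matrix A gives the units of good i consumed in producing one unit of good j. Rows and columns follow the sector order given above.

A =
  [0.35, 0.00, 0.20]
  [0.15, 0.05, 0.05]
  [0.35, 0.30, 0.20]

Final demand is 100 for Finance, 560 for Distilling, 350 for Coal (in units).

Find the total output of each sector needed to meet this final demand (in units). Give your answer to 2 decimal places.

I − A =
  [   0.65     0.00    -0.20]
  [  -0.15     0.95    -0.05]
  [  -0.35    -0.30     0.80]
Cofactors of I−A, C_ij = (−1)^(i+j)·(minor ij) (rows/columns in the sector order above):
  C_11 = (0.95)(0.80) − (-0.05)(-0.30) = 0.7450
  C_12 = −[(-0.15)(0.80) − (-0.05)(-0.35)] = 0.1375
  C_13 = (-0.15)(-0.30) − (0.95)(-0.35) = 0.3775
  C_21 = −[(0.00)(0.80) − (-0.20)(-0.30)] = 0.0600
  C_22 = (0.65)(0.80) − (-0.20)(-0.35) = 0.4500
  C_23 = −[(0.65)(-0.30) − (0.00)(-0.35)] = 0.1950
  C_31 = (0.00)(-0.05) − (-0.20)(0.95) = 0.1900
  C_32 = −[(0.65)(-0.05) − (-0.20)(-0.15)] = 0.0625
  C_33 = (0.65)(0.95) − (0.00)(-0.15) = 0.6175
det(I−A) = Σ_j (I−A)_1j·C_1j = (0.65)(0.7450) + (0.00)(0.1375) + (-0.20)(0.3775) = 0.40875
adj(I−A) = Cᵀ =
  [ 0.7450   0.0600   0.1900]
  [ 0.1375   0.4500   0.0625]
  [ 0.3775   0.1950   0.6175]
(I − A)⁻¹ = adj(I−A) / det(I−A) ≈
  [   1.8226     0.1468     0.4648]
  [   0.3364     1.1009     0.1529]
  [   0.9235     0.4771     1.5107]
x = (I − A)⁻¹ d = adj(I−A)·d / det(I−A), with det(I−A) = 0.40875:
  x_F = (0.7450·100 + 0.0600·560 + 0.1900·350) / 0.40875 = 174.60 / 0.40875 ≈ 427.16
  x_D = (0.1375·100 + 0.4500·560 + 0.0625·350) / 0.40875 = 287.625 / 0.40875 ≈ 703.67
  x_C = (0.3775·100 + 0.1950·560 + 0.6175·350) / 0.40875 = 363.075 / 0.40875 ≈ 888.26

x_F = 427.16, x_D = 703.67, x_C = 888.26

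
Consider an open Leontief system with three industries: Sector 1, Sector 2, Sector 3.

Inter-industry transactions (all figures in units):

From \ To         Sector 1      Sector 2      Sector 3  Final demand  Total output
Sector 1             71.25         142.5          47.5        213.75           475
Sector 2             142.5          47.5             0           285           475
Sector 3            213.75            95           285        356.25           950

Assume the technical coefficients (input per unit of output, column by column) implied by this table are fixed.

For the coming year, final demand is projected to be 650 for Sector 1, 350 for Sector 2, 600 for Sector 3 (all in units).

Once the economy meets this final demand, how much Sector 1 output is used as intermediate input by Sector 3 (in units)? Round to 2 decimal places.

Technical coefficients a_ij = z_ij / X_j:
  a_11 = 71.25/475 = 0.15, a_21 = 142.5/475 = 0.30, a_31 = 213.75/475 = 0.45
  a_12 = 142.5/475 = 0.30, a_22 = 47.5/475 = 0.10, a_32 = 95/475 = 0.20
  a_13 = 47.5/950 = 0.05, a_23 = 0/950 = 0.00, a_33 = 285/950 = 0.30
I − A =
  [   0.85    -0.30    -0.05]
  [  -0.30     0.90     0.00]
  [  -0.45    -0.20     0.70]
Cofactors of I−A, C_ij = (−1)^(i+j)·(minor ij) (rows/columns in the sector order above):
  C_11 = (0.90)(0.70) − (0.00)(-0.20) = 0.6300
  C_12 = −[(-0.30)(0.70) − (0.00)(-0.45)] = 0.2100
  C_13 = (-0.30)(-0.20) − (0.90)(-0.45) = 0.4650
  C_21 = −[(-0.30)(0.70) − (-0.05)(-0.20)] = 0.2200
  C_22 = (0.85)(0.70) − (-0.05)(-0.45) = 0.5725
  C_23 = −[(0.85)(-0.20) − (-0.30)(-0.45)] = 0.3050
  C_31 = (-0.30)(0.00) − (-0.05)(0.90) = 0.0450
  C_32 = −[(0.85)(0.00) − (-0.05)(-0.30)] = 0.0150
  C_33 = (0.85)(0.90) − (-0.30)(-0.30) = 0.6750
det(I−A) = Σ_j (I−A)_1j·C_1j = (0.85)(0.6300) + (-0.30)(0.2100) + (-0.05)(0.4650) = 0.44925
adj(I−A) = Cᵀ =
  [ 0.6300   0.2200   0.0450]
  [ 0.2100   0.5725   0.0150]
  [ 0.4650   0.3050   0.6750]
(I − A)⁻¹ = adj(I−A) / det(I−A) ≈
  [   1.4023     0.4897     0.1002]
  [   0.4674     1.2743     0.0334]
  [   1.0351     0.6789     1.5025]
First solve x = (I − A)⁻¹ d = adj(I−A)·d / det(I−A); in particular x_3 = (0.4650·650 + 0.3050·350 + 0.6750·600) / 0.44925 = 814.00 / 0.44925 ≈ 1811.9087.
Intermediate flow from 1 to 3: z_13 = a_13 · x_3 = 0.05 × 814.00 / 0.44925 = 40.70 / 0.44925 ≈ 90.60.

z_13 = 90.60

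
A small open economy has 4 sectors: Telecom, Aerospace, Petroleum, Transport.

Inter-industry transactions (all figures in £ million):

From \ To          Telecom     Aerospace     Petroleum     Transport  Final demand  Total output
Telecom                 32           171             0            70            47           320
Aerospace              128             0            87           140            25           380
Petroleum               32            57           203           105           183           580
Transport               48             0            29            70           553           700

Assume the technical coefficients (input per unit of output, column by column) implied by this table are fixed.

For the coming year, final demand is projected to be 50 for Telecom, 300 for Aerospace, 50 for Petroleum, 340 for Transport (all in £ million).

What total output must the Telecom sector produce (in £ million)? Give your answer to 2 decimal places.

Technical coefficients a_ij = z_ij / X_j:
  a_11 = 32/320 = 0.10, a_21 = 128/320 = 0.40, a_31 = 32/320 = 0.10, a_41 = 48/320 = 0.15
  a_12 = 171/380 = 0.45, a_22 = 0/380 = 0.00, a_32 = 57/380 = 0.15, a_42 = 0/380 = 0.00
  a_13 = 0/580 = 0.00, a_23 = 87/580 = 0.15, a_33 = 203/580 = 0.35, a_43 = 29/580 = 0.05
  a_14 = 70/700 = 0.10, a_24 = 140/700 = 0.20, a_34 = 105/700 = 0.15, a_44 = 70/700 = 0.10
I − A =
  [   0.90    -0.45     0.00    -0.10]
  [  -0.40     1.00    -0.15    -0.20]
  [  -0.10    -0.15     0.65    -0.15]
  [  -0.15     0.00    -0.05     0.90]
Compute the cofactors C_ij = (−1)^(i+j)·(3×3 minor ij) of I−A; the adjugate is their transpose:
adj(I−A) = Cᵀ =
  [ 0.555750   0.260625   0.070250   0.131375]
  [ 0.268375   0.509500   0.130250   0.164750]
  [ 0.171000   0.169875   0.619500   0.160000]
  [ 0.102125   0.052875   0.046125   0.441000]
det(I−A) = Σ_j (I−A)_1j·C_1j = (0.90)(0.555750) + (-0.45)(0.268375) + (0.00)(0.171000) + (-0.10)(0.102125) = 0.36919375
(I − A)⁻¹ = adj(I−A) / det(I−A) ≈
  [   1.5053     0.7059     0.1903     0.3558]
  [   0.7269     1.3800     0.3528     0.4462]
  [   0.4632     0.4601     1.6780     0.4334]
  [   0.2766     0.1432     0.1249     1.1945]
x = (I − A)⁻¹ d = adj(I−A)·d / det(I−A), with det(I−A) = 0.36919375:
  x_1 = (0.555750·50 + 0.260625·300 + 0.070250·50 + 0.131375·340) / 0.36919375 = 154.155 / 0.36919375 ≈ 417.54
  x_2 = (0.268375·50 + 0.509500·300 + 0.130250·50 + 0.164750·340) / 0.36919375 = 228.79625 / 0.36919375 ≈ 619.72
  x_3 = (0.171000·50 + 0.169875·300 + 0.619500·50 + 0.160000·340) / 0.36919375 = 144.8875 / 0.36919375 ≈ 392.44
  x_4 = (0.102125·50 + 0.052875·300 + 0.046125·50 + 0.441000·340) / 0.36919375 = 173.215 / 0.36919375 ≈ 469.17

x_1 = 417.54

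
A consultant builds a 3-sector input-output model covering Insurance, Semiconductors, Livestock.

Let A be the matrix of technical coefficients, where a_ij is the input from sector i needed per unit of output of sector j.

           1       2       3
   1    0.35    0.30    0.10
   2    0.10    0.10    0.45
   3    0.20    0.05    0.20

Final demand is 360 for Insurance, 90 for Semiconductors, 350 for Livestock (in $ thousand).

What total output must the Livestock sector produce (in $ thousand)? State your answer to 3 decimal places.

I − A =
  [   0.65    -0.30    -0.10]
  [  -0.10     0.90    -0.45]
  [  -0.20    -0.05     0.80]
Cofactors of I−A, C_ij = (−1)^(i+j)·(minor ij) (rows/columns in the sector order above):
  C_11 = (0.90)(0.80) − (-0.45)(-0.05) = 0.6975
  C_12 = −[(-0.10)(0.80) − (-0.45)(-0.20)] = 0.1700
  C_13 = (-0.10)(-0.05) − (0.90)(-0.20) = 0.1850
  C_21 = −[(-0.30)(0.80) − (-0.10)(-0.05)] = 0.2450
  C_22 = (0.65)(0.80) − (-0.10)(-0.20) = 0.5000
  C_23 = −[(0.65)(-0.05) − (-0.30)(-0.20)] = 0.0925
  C_31 = (-0.30)(-0.45) − (-0.10)(0.90) = 0.2250
  C_32 = −[(0.65)(-0.45) − (-0.10)(-0.10)] = 0.3025
  C_33 = (0.65)(0.90) − (-0.30)(-0.10) = 0.5550
det(I−A) = Σ_j (I−A)_1j·C_1j = (0.65)(0.6975) + (-0.30)(0.1700) + (-0.10)(0.1850) = 0.383875
adj(I−A) = Cᵀ =
  [ 0.6975   0.2450   0.2250]
  [ 0.1700   0.5000   0.3025]
  [ 0.1850   0.0925   0.5550]
(I − A)⁻¹ = adj(I−A) / det(I−A) ≈
  [   1.8170     0.6382     0.5861]
  [   0.4429     1.3025     0.7880]
  [   0.4819     0.2410     1.4458]
x = (I − A)⁻¹ d = adj(I−A)·d / det(I−A), with det(I−A) = 0.383875:
  x_1 = (0.6975·360 + 0.2450·90 + 0.2250·350) / 0.383875 = 351.90 / 0.383875 ≈ 916.705
  x_2 = (0.1700·360 + 0.5000·90 + 0.3025·350) / 0.383875 = 212.075 / 0.383875 ≈ 552.458
  x_3 = (0.1850·360 + 0.0925·90 + 0.5550·350) / 0.383875 = 269.175 / 0.383875 ≈ 701.205

x_3 = 701.205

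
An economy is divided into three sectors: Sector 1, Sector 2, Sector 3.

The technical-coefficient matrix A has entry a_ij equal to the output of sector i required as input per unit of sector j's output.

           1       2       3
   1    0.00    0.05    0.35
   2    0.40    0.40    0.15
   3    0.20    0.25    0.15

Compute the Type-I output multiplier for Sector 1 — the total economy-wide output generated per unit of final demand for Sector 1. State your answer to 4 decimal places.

m_1 = 2.8183

I − A =
  [   1.00    -0.05    -0.35]
  [  -0.40     0.60    -0.15]
  [  -0.20    -0.25     0.85]
Cofactors of I−A, C_ij = (−1)^(i+j)·(minor ij) (rows/columns in the sector order above):
  C_11 = (0.60)(0.85) − (-0.15)(-0.25) = 0.4725
  C_12 = −[(-0.40)(0.85) − (-0.15)(-0.20)] = 0.3700
  C_13 = (-0.40)(-0.25) − (0.60)(-0.20) = 0.2200
  C_21 = −[(-0.05)(0.85) − (-0.35)(-0.25)] = 0.1300
  C_22 = (1.00)(0.85) − (-0.35)(-0.20) = 0.7800
  C_23 = −[(1.00)(-0.25) − (-0.05)(-0.20)] = 0.2600
  C_31 = (-0.05)(-0.15) − (-0.35)(0.60) = 0.2175
  C_32 = −[(1.00)(-0.15) − (-0.35)(-0.40)] = 0.2900
  C_33 = (1.00)(0.60) − (-0.05)(-0.40) = 0.5800
det(I−A) = Σ_j (I−A)_1j·C_1j = (1.00)(0.4725) + (-0.05)(0.3700) + (-0.35)(0.2200) = 0.3770
adj(I−A) = Cᵀ =
  [ 0.4725   0.1300   0.2175]
  [ 0.3700   0.7800   0.2900]
  [ 0.2200   0.2600   0.5800]
(I − A)⁻¹ = adj(I−A) / det(I−A) ≈
  [   1.25332     0.34483     0.57692]
  [   0.98143     2.06897     0.76923]
  [   0.58355     0.68966     1.53846]
The output multiplier for sector j is the column-j sum of the Leontief inverse (I − A)⁻¹ = adj(I−A) / det(I−A).
Column 1 of adj(I−A): (0.4725, 0.3700, 0.2200); det(I−A) = 0.3770.
m_1 = (0.4725 + 0.3700 + 0.2200) / 0.3770 = 1.0625 / 0.3770 ≈ 2.8183.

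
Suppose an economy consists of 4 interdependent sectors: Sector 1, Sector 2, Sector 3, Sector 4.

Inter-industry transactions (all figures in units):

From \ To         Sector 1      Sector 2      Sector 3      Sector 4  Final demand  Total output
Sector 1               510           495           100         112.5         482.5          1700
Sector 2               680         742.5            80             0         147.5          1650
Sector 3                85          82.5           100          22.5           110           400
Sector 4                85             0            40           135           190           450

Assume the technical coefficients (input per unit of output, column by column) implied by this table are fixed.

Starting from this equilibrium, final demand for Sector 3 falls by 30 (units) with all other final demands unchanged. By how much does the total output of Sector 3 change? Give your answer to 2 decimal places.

Technical coefficients a_ij = z_ij / X_j:
  a_11 = 510/1700 = 0.30, a_21 = 680/1700 = 0.40, a_31 = 85/1700 = 0.05, a_41 = 85/1700 = 0.05
  a_12 = 495/1650 = 0.30, a_22 = 742.5/1650 = 0.45, a_32 = 82.5/1650 = 0.05, a_42 = 0/1650 = 0.00
  a_13 = 100/400 = 0.25, a_23 = 80/400 = 0.20, a_33 = 100/400 = 0.25, a_43 = 40/400 = 0.10
  a_14 = 112.5/450 = 0.25, a_24 = 0/450 = 0.00, a_34 = 22.5/450 = 0.05, a_44 = 135/450 = 0.30
I − A =
  [   0.70    -0.30    -0.25    -0.25]
  [  -0.40     0.55    -0.20     0.00]
  [  -0.05    -0.05     0.75    -0.05]
  [  -0.05     0.00    -0.10     0.70]
Compute the cofactors C_ij = (−1)^(i+j)·(3×3 minor ij) of I−A; the adjugate is their transpose:
adj(I−A) = Cᵀ =
  [ 0.279000   0.166000   0.152000   0.110500]
  [ 0.215500   0.344000   0.175500   0.089500]
  [ 0.034625   0.035125   0.178625   0.025125]
  [ 0.024875   0.016875   0.036375   0.176875]
det(I−A) = Σ_j (I−A)_1j·C_1j = (0.70)(0.279000) + (-0.30)(0.215500) + (-0.25)(0.034625) + (-0.25)(0.024875) = 0.115775
(I − A)⁻¹ = adj(I−A) / det(I−A) ≈
  [   2.4098     1.4338     1.3129     0.9544]
  [   1.8614     2.9713     1.5159     0.7731]
  [   0.2991     0.3034     1.5429     0.2170]
  [   0.2149     0.1458     0.3142     1.5277]
Δx = (I − A)⁻¹ Δd with Δd having -30 in the Sector 3 component and 0 elsewhere.
So Δx_3 = L_33 · (-30), where L_33 = adj(I−A)_33 / det(I−A) = 0.178625 / 0.115775.
Δx_3 = 0.178625 × (-30) / 0.115775 = -5.35875 / 0.115775 ≈ -46.29.

Δx_3 = -46.29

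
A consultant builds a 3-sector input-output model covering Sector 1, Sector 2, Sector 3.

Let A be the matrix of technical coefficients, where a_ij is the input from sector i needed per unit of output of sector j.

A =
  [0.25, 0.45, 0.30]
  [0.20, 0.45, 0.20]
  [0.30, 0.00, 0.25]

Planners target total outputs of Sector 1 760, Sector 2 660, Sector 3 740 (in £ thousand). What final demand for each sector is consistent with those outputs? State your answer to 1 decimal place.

d_1 = 51.0, d_2 = 63.0, d_3 = 327.0

I − A =
  [   0.75    -0.45    -0.30]
  [  -0.20     0.55    -0.20]
  [  -0.30     0.00     0.75]
d = (I − A) x:
  d_1 = (+0.75)·760 + (-0.45)·660 + (-0.30)·740 = 51.0
  d_2 = (-0.20)·760 + (+0.55)·660 + (-0.20)·740 = 63.0
  d_3 = (-0.30)·760 + (+0.00)·660 + (+0.75)·740 = 327.0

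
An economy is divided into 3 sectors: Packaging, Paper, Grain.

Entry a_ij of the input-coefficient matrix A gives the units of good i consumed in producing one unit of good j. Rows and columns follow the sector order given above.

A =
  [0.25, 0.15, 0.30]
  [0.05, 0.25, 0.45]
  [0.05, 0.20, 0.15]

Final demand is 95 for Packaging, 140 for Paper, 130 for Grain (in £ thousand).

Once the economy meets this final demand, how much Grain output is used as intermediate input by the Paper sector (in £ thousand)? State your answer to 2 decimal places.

I − A =
  [   0.75    -0.15    -0.30]
  [  -0.05     0.75    -0.45]
  [  -0.05    -0.20     0.85]
Cofactors of I−A, C_ij = (−1)^(i+j)·(minor ij) (rows/columns in the sector order above):
  C_11 = (0.75)(0.85) − (-0.45)(-0.20) = 0.5475
  C_12 = −[(-0.05)(0.85) − (-0.45)(-0.05)] = 0.0650
  C_13 = (-0.05)(-0.20) − (0.75)(-0.05) = 0.0475
  C_21 = −[(-0.15)(0.85) − (-0.30)(-0.20)] = 0.1875
  C_22 = (0.75)(0.85) − (-0.30)(-0.05) = 0.6225
  C_23 = −[(0.75)(-0.20) − (-0.15)(-0.05)] = 0.1575
  C_31 = (-0.15)(-0.45) − (-0.30)(0.75) = 0.2925
  C_32 = −[(0.75)(-0.45) − (-0.30)(-0.05)] = 0.3525
  C_33 = (0.75)(0.75) − (-0.15)(-0.05) = 0.5550
det(I−A) = Σ_j (I−A)_1j·C_1j = (0.75)(0.5475) + (-0.15)(0.0650) + (-0.30)(0.0475) = 0.386625
adj(I−A) = Cᵀ =
  [ 0.5475   0.1875   0.2925]
  [ 0.0650   0.6225   0.3525]
  [ 0.0475   0.1575   0.5550]
(I − A)⁻¹ = adj(I−A) / det(I−A) ≈
  [   1.4161     0.4850     0.7565]
  [   0.1681     1.6101     0.9117]
  [   0.1229     0.4074     1.4355]
First solve x = (I − A)⁻¹ d = adj(I−A)·d / det(I−A); in particular x_2 = (0.0650·95 + 0.6225·140 + 0.3525·130) / 0.386625 = 139.15 / 0.386625 ≈ 359.9095.
Intermediate flow from 3 to 2: z_32 = a_32 · x_2 = 0.20 × 139.15 / 0.386625 = 27.83 / 0.386625 ≈ 71.98.

z_32 = 71.98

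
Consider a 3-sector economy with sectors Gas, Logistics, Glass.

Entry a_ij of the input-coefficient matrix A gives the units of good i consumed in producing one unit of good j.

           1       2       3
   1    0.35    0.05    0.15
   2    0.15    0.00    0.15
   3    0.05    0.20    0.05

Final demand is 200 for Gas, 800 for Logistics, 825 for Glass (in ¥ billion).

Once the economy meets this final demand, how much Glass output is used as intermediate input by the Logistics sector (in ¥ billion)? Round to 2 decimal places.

I − A =
  [   0.65    -0.05    -0.15]
  [  -0.15     1.00    -0.15]
  [  -0.05    -0.20     0.95]
Cofactors of I−A, C_ij = (−1)^(i+j)·(minor ij) (rows/columns in the sector order above):
  C_11 = (1.00)(0.95) − (-0.15)(-0.20) = 0.9200
  C_12 = −[(-0.15)(0.95) − (-0.15)(-0.05)] = 0.1500
  C_13 = (-0.15)(-0.20) − (1.00)(-0.05) = 0.0800
  C_21 = −[(-0.05)(0.95) − (-0.15)(-0.20)] = 0.0775
  C_22 = (0.65)(0.95) − (-0.15)(-0.05) = 0.6100
  C_23 = −[(0.65)(-0.20) − (-0.05)(-0.05)] = 0.1325
  C_31 = (-0.05)(-0.15) − (-0.15)(1.00) = 0.1575
  C_32 = −[(0.65)(-0.15) − (-0.15)(-0.15)] = 0.1200
  C_33 = (0.65)(1.00) − (-0.05)(-0.15) = 0.6425
det(I−A) = Σ_j (I−A)_1j·C_1j = (0.65)(0.9200) + (-0.05)(0.1500) + (-0.15)(0.0800) = 0.5785
adj(I−A) = Cᵀ =
  [ 0.9200   0.0775   0.1575]
  [ 0.1500   0.6100   0.1200]
  [ 0.0800   0.1325   0.6425]
(I − A)⁻¹ = adj(I−A) / det(I−A) ≈
  [   1.5903     0.1340     0.2723]
  [   0.2593     1.0545     0.2074]
  [   0.1383     0.2290     1.1106]
First solve x = (I − A)⁻¹ d = adj(I−A)·d / det(I−A); in particular x_2 = (0.1500·200 + 0.6100·800 + 0.1200·825) / 0.5785 = 617.00 / 0.5785 ≈ 1066.5514.
Intermediate flow from 3 to 2: z_32 = a_32 · x_2 = 0.20 × 617.00 / 0.5785 = 123.40 / 0.5785 ≈ 213.31.

z_32 = 213.31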